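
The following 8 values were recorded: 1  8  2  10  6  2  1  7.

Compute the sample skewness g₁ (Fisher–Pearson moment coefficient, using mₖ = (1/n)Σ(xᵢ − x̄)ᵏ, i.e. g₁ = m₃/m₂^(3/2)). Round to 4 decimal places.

x̄ = (1 + 8 + 2 + 10 + 6 + 2 + 1 + 7) / 8 = 4.6250
deviations (xᵢ − x̄): -3.6250, 3.3750, -2.6250, 5.3750, 1.3750, -2.6250, -3.6250, 2.3750
Σ(xᵢ − x̄)² = 87.8750 ⇒ m₂ = 87.8750/8 = 10.98438
Σ(xᵢ − x̄)³ = 78.2813 ⇒ m₃ = 78.2813/8 = 9.78516
m₂^(3/2) = 10.98438^(1.5) = 36.40517
g₁ = m₃ / m₂^(3/2) = 9.78516 / 36.40517 ≈ 0.2688

0.2688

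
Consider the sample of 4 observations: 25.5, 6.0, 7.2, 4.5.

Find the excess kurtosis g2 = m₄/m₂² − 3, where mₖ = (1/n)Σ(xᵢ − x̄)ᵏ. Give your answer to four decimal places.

x̄ = 10.8000
Σ(xᵢ − x̄)² = 291.7800 ⇒ m₂ = 72.94500
Σ(xᵢ − x̄)⁴ = 48968.9874 ⇒ m₄ = 12242.24685
m₂² = 5320.97302
g2 = m₄/m₂² − 3 = 2.30075 − 3 ≈ -0.6992

-0.6992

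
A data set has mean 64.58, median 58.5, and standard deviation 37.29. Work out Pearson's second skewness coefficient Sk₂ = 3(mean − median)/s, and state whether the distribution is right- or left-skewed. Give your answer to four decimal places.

Sk₂ = 3(64.58 − 58.5) / 37.29 = 3 × 6.0800 / 37.29
    = 18.2400 / 37.29 ≈ 0.4891
Sk₂ > 0 ⇒ mean > median ⇒ right-skewed (positive skew).

0.4891, right-skewed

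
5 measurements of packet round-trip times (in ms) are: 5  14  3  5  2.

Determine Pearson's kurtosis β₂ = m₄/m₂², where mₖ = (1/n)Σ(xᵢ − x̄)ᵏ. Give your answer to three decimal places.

2.906

x̄ = 5.8000
Σ(xᵢ − x̄)² = 90.8000 ⇒ m₂ = 18.16000
Σ(xᵢ − x̄)⁴ = 4792.0160 ⇒ m₄ = 958.40320
m₂² = 329.78560
β₂ = m₄/m₂² = 958.40320 / 329.78560 ≈ 2.906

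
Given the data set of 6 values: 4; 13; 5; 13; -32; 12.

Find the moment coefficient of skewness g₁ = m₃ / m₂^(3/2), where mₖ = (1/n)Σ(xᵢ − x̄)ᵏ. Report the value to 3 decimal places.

x̄ = (4 + 13 + 5 + 13 - 32 + 12) / 6 = 2.5000
deviations (xᵢ − x̄): 1.5000, 10.5000, 2.5000, 10.5000, -34.5000, 9.5000
Σ(xᵢ − x̄)² = 1509.5000 ⇒ m₂ = 1509.5000/6 = 251.58333
Σ(xᵢ − x̄)³ = -37872.0000 ⇒ m₃ = -37872.0000/6 = -6312.00000
m₂^(3/2) = 251.58333^(1.5) = 3990.45852
g₁ = m₃ / m₂^(3/2) = -6312.00000 / 3990.45852 ≈ -1.582

-1.582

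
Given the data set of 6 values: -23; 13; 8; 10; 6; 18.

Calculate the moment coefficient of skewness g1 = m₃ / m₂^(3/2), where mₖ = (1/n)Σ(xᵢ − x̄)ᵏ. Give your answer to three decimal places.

-1.447

x̄ = (-23 + 13 + 8 + 10 + 6 + 18) / 6 = 5.3333
deviations (xᵢ − x̄): -28.3333, 7.6667, 2.6667, 4.6667, 0.6667, 12.6667
Σ(xᵢ − x̄)² = 1051.3333 ⇒ m₂ = 1051.3333/6 = 175.22222
Σ(xᵢ − x̄)³ = -20141.5556 ⇒ m₃ = -20141.5556/6 = -3356.92593
m₂^(3/2) = 175.22222^(1.5) = 2319.44338
g1 = m₃ / m₂^(3/2) = -3356.92593 / 2319.44338 ≈ -1.447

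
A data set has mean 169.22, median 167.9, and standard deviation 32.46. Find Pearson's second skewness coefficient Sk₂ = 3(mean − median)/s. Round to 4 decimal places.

0.1220

Sk₂ = 3(169.22 − 167.9) / 32.46 = 3 × 1.3200 / 32.46
    = 3.9600 / 32.46 ≈ 0.1220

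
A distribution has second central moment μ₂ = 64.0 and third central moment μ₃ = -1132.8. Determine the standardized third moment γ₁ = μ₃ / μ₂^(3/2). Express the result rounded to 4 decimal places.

σ = √μ₂ = √64.0 = 8.00000
σ³ = μ₂^(3/2) = 512.00000
γ₁ = μ₃/σ³ = -1132.8 / 512.00000 ≈ -2.2125

-2.2125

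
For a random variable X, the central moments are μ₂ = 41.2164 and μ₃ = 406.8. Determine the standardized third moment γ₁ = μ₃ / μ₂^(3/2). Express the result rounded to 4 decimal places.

σ = √μ₂ = √41.2164 = 6.42000
σ³ = μ₂^(3/2) = 264.60929
γ₁ = μ₃/σ³ = 406.8 / 264.60929 ≈ 1.5374

1.5374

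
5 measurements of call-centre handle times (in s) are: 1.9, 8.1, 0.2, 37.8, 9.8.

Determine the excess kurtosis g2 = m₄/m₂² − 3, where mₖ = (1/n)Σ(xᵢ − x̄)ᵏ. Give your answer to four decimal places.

x̄ = 11.5600
Σ(xᵢ − x̄)² = 925.9720 ⇒ m₂ = 185.19440
Σ(xᵢ − x̄)⁴ = 499598.5414 ⇒ m₄ = 99919.70828
m₂² = 34296.96579
g2 = m₄/m₂² − 3 = 2.91337 − 3 ≈ -0.0866

-0.0866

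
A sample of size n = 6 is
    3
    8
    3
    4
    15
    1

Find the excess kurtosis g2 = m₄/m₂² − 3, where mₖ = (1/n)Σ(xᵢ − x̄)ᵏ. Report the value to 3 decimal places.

-0.147

x̄ = 5.6667
Σ(xᵢ − x̄)² = 131.3333 ⇒ m₂ = 21.88889
Σ(xᵢ − x̄)⁴ = 8201.1111 ⇒ m₄ = 1366.85185
m₂² = 479.12346
g2 = m₄/m₂² − 3 = 2.85282 − 3 ≈ -0.147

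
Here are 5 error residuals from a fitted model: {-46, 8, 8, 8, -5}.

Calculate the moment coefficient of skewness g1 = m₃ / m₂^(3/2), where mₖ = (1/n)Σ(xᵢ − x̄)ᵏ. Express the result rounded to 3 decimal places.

x̄ = (-46 + 8 + 8 + 8 - 5) / 5 = -5.4000
deviations (xᵢ − x̄): -40.6000, 13.4000, 13.4000, 13.4000, 0.4000
Σ(xᵢ − x̄)² = 2187.2000 ⇒ m₂ = 2187.2000/5 = 437.44000
Σ(xᵢ − x̄)³ = -59705.0400 ⇒ m₃ = -59705.0400/5 = -11941.00800
m₂^(3/2) = 437.44000^(1.5) = 9149.08662
g1 = m₃ / m₂^(3/2) = -11941.00800 / 9149.08662 ≈ -1.305

-1.305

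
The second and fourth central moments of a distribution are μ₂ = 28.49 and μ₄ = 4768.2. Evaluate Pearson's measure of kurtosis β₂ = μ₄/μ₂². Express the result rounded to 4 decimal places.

μ₂² = 28.49² = 811.68010
μ₄/μ₂² = 4768.2 / 811.68010 = 5.87448
β₂ ≈ 5.8745

5.8745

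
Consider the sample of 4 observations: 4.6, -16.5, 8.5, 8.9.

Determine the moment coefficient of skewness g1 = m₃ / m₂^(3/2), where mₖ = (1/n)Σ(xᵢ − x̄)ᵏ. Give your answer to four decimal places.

x̄ = (4.6 - 16.5 + 8.5 + 8.9) / 4 = 1.3750
deviations (xᵢ − x̄): 3.2250, -17.8750, 7.1250, 7.5250
Σ(xᵢ − x̄)² = 437.3075 ⇒ m₂ = 437.3075/4 = 109.32688
Σ(xᵢ − x̄)³ = -4889.9869 ⇒ m₃ = -4889.9869/4 = -1222.49672
m₂^(3/2) = 109.32688^(1.5) = 1143.11626
g1 = m₃ / m₂^(3/2) = -1222.49672 / 1143.11626 ≈ -1.0694

-1.0694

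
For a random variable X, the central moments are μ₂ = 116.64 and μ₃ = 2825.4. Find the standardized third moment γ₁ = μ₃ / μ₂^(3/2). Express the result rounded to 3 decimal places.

σ = √μ₂ = √116.64 = 10.80000
σ³ = μ₂^(3/2) = 1259.71200
γ₁ = μ₃/σ³ = 2825.4 / 1259.71200 ≈ 2.243

2.243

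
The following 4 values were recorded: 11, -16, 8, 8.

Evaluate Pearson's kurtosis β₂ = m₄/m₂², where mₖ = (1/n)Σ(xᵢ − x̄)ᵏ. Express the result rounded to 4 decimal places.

x̄ = 2.7500
Σ(xᵢ − x̄)² = 474.7500 ⇒ m₂ = 118.68750
Σ(xᵢ − x̄)⁴ = 129748.0781 ⇒ m₄ = 32437.01953
m₂² = 14086.72266
β₂ = m₄/m₂² = 32437.01953 / 14086.72266 ≈ 2.3027

2.3027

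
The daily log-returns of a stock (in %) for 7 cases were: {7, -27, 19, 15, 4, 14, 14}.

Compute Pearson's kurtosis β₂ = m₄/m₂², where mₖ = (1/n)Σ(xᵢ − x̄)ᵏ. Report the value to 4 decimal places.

4.2299

x̄ = 6.5714
Σ(xᵢ − x̄)² = 1469.7143 ⇒ m₂ = 209.95918
Σ(xᵢ − x̄)⁴ = 1305262.8222 ⇒ m₄ = 186466.11745
m₂² = 44082.85881
β₂ = m₄/m₂² = 186466.11745 / 44082.85881 ≈ 4.2299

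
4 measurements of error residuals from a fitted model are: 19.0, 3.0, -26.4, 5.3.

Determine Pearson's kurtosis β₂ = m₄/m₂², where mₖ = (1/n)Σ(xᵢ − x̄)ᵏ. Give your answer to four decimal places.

2.0940

x̄ = 0.2250
Σ(xᵢ − x̄)² = 1094.8475 ⇒ m₂ = 273.71187
Σ(xᵢ − x̄)⁴ = 627505.2607 ⇒ m₄ = 156876.31517
m₂² = 74918.19052
β₂ = m₄/m₂² = 156876.31517 / 74918.19052 ≈ 2.0940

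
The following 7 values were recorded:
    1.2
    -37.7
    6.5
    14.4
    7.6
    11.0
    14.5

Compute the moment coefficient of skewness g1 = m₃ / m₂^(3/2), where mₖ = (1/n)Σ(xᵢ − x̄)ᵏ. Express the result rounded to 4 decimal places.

-1.7733

x̄ = (1.2 - 37.7 + 6.5 + 14.4 + 7.6 + 11.0 + 14.5) / 7 = 2.5000
deviations (xᵢ − x̄): -1.3000, -40.2000, 4.0000, 11.9000, 5.1000, 8.5000, 12.0000
Σ(xᵢ − x̄)² = 2017.6000 ⇒ m₂ = 2017.6000/7 = 288.22857
Σ(xᵢ − x̄)³ = -60743.0700 ⇒ m₃ = -60743.0700/7 = -8677.58143
m₂^(3/2) = 288.22857^(1.5) = 4893.34170
g1 = m₃ / m₂^(3/2) = -8677.58143 / 4893.34170 ≈ -1.7733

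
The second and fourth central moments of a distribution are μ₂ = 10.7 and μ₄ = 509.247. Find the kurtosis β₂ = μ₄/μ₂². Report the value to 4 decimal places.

4.4480

μ₂² = 10.7² = 114.49000
μ₄/μ₂² = 509.247 / 114.49000 = 4.44796
β₂ ≈ 4.4480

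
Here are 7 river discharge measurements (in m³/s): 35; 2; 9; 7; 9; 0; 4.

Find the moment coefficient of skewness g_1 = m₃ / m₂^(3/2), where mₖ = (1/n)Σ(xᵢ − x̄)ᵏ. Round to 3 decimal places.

x̄ = (35 + 2 + 9 + 7 + 9 + 0 + 4) / 7 = 9.4286
deviations (xᵢ − x̄): 25.5714, -7.4286, -0.4286, -2.4286, -0.4286, -9.4286, -5.4286
Σ(xᵢ − x̄)² = 833.7143 ⇒ m₂ = 833.7143/7 = 119.10204
Σ(xᵢ − x̄)³ = 15298.5306 ⇒ m₃ = 15298.5306/7 = 2185.50437
m₂^(3/2) = 119.10204^(1.5) = 1299.80680
g_1 = m₃ / m₂^(3/2) = 2185.50437 / 1299.80680 ≈ 1.681

1.681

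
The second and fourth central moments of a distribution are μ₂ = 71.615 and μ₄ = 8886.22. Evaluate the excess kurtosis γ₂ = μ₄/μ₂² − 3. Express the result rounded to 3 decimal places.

-1.267

μ₂² = 71.615² = 5128.70822
μ₄/μ₂² = 8886.22 / 5128.70822 = 1.73264
γ₂ = 1.73264 − 3 ≈ -1.267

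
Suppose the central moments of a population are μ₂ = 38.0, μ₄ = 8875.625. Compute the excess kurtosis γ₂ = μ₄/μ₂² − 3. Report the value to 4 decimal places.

3.1466

μ₂² = 38.0² = 1444.00000
μ₄/μ₂² = 8875.625 / 1444.00000 = 6.14655
γ₂ = 6.14655 − 3 ≈ 3.1466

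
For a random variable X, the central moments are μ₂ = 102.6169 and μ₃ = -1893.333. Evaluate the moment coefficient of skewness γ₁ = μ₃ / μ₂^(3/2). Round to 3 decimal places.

-1.821

σ = √μ₂ = √102.6169 = 10.13000
σ³ = μ₂^(3/2) = 1039.50920
γ₁ = μ₃/σ³ = -1893.333 / 1039.50920 ≈ -1.821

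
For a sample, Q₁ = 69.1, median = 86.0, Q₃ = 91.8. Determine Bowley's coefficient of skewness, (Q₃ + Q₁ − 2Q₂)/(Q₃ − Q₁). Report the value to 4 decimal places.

numerator: Q₃ + Q₁ − 2Q₂ = 91.8 + 69.1 − 2×86.0 = -11.1000
denominator: Q₃ − Q₁ = 91.8 − 69.1 = 22.7000
Bowley skewness = -11.1000 / 22.7000 ≈ -0.4890

-0.4890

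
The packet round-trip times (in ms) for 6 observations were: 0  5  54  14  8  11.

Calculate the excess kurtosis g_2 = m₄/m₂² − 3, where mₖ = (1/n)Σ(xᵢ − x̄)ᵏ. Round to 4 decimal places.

x̄ = 15.3333
Σ(xᵢ − x̄)² = 1911.3333 ⇒ m₂ = 318.55556
Σ(xᵢ − x̄)⁴ = 2305283.7778 ⇒ m₄ = 384213.96296
m₂² = 101477.64198
g_2 = m₄/m₂² − 3 = 3.78619 − 3 ≈ 0.7862

0.7862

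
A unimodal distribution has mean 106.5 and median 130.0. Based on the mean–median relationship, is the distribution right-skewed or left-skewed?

left-skewed

mean − median = 106.5 − 130.0 = -23.5
mean < median ⇒ the longer tail is on the left ⇒ left-skewed (negatively skewed).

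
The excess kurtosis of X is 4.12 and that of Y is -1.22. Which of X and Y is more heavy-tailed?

X

Higher excess kurtosis ⇒ heavier tails relative to the normal distribution.
4.12 vs -1.22: the larger is 4.12, so X has heavier tails. (X is leptokurtic — heavier-than-normal tails; the other is platykurtic.)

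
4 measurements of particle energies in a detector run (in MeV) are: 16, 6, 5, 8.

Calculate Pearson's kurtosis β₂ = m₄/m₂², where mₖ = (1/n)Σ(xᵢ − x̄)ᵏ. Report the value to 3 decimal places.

x̄ = 8.7500
Σ(xᵢ − x̄)² = 74.7500 ⇒ m₂ = 18.68750
Σ(xᵢ − x̄)⁴ = 3018.0781 ⇒ m₄ = 754.51953
m₂² = 349.22266
β₂ = m₄/m₂² = 754.51953 / 349.22266 ≈ 2.161

2.161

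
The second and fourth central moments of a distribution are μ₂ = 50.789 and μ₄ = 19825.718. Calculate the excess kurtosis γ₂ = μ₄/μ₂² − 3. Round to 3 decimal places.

4.686

μ₂² = 50.789² = 2579.52252
μ₄/μ₂² = 19825.718 / 2579.52252 = 7.68581
γ₂ = 7.68581 − 3 ≈ 4.686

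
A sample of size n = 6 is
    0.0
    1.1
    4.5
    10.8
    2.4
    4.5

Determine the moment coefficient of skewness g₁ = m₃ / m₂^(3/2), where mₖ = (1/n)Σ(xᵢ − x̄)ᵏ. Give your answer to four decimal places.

x̄ = (0.0 + 1.1 + 4.5 + 10.8 + 2.4 + 4.5) / 6 = 3.8833
deviations (xᵢ − x̄): -3.8833, -2.7833, 0.6167, 6.9167, -1.4833, 0.6167
Σ(xᵢ − x̄)² = 73.6283 ⇒ m₂ = 73.6283/6 = 12.27139
Σ(xᵢ − x̄)³ = 247.9764 ⇒ m₃ = 247.9764/6 = 41.32941
m₂^(3/2) = 12.27139^(1.5) = 42.98734
g₁ = m₃ / m₂^(3/2) = 41.32941 / 42.98734 ≈ 0.9614

0.9614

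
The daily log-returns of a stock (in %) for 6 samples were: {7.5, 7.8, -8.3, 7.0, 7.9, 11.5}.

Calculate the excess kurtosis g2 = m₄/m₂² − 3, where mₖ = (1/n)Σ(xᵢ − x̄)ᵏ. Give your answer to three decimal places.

0.867

x̄ = 5.5667
Σ(xᵢ − x̄)² = 243.7133 ⇒ m₂ = 40.61889
Σ(xᵢ − x̄)⁴ = 38285.3721 ⇒ m₄ = 6380.89535
m₂² = 1649.89413
g2 = m₄/m₂² − 3 = 3.86746 − 3 ≈ 0.867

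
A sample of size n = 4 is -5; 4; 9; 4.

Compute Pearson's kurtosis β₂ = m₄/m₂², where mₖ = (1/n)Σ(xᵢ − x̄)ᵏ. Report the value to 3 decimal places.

2.074

x̄ = 3.0000
Σ(xᵢ − x̄)² = 102.0000 ⇒ m₂ = 25.50000
Σ(xᵢ − x̄)⁴ = 5394.0000 ⇒ m₄ = 1348.50000
m₂² = 650.25000
β₂ = m₄/m₂² = 1348.50000 / 650.25000 ≈ 2.074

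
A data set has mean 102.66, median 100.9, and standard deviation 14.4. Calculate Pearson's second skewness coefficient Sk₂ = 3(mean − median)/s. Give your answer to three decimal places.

Sk₂ = 3(102.66 − 100.9) / 14.4 = 3 × 1.7600 / 14.4
    = 5.2800 / 14.4 ≈ 0.367

0.367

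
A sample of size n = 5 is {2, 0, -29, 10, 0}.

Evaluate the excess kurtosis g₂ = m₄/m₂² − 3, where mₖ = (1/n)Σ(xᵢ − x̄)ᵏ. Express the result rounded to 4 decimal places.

-0.0598

x̄ = -3.4000
Σ(xᵢ − x̄)² = 887.2000 ⇒ m₂ = 177.44000
Σ(xᵢ − x̄)⁴ = 462856.0960 ⇒ m₄ = 92571.21920
m₂² = 31484.95360
g₂ = m₄/m₂² − 3 = 2.94017 − 3 ≈ -0.0598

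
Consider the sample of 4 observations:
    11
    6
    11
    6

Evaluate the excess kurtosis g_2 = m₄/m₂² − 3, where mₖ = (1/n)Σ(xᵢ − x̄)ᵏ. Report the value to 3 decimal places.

-2.000

x̄ = 8.5000
Σ(xᵢ − x̄)² = 25.0000 ⇒ m₂ = 6.25000
Σ(xᵢ − x̄)⁴ = 156.2500 ⇒ m₄ = 39.06250
m₂² = 39.06250
g_2 = m₄/m₂² − 3 = 1.00000 − 3 ≈ -2.000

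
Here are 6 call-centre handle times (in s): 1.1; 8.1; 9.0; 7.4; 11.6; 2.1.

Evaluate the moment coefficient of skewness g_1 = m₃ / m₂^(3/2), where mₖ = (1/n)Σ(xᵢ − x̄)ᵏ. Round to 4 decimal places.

x̄ = (1.1 + 8.1 + 9.0 + 7.4 + 11.6 + 2.1) / 6 = 6.5500
deviations (xᵢ − x̄): -5.4500, 1.5500, 2.4500, 0.8500, 5.0500, -4.4500
Σ(xᵢ − x̄)² = 84.1350 ⇒ m₂ = 84.1350/6 = 14.02250
Σ(xᵢ − x̄)³ = -102.1680 ⇒ m₃ = -102.1680/6 = -17.02800
m₂^(3/2) = 14.02250^(1.5) = 52.50954
g_1 = m₃ / m₂^(3/2) = -17.02800 / 52.50954 ≈ -0.3243

-0.3243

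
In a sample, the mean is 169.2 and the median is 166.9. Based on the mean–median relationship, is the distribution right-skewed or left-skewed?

mean − median = 169.2 − 166.9 = 2.3
mean > median ⇒ the longer tail is on the right ⇒ right-skewed (positively skewed).

right-skewed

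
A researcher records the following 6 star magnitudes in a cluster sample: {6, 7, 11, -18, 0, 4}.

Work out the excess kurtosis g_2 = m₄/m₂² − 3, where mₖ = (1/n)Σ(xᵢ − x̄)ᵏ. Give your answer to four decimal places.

x̄ = 1.6667
Σ(xᵢ − x̄)² = 529.3333 ⇒ m₂ = 88.22222
Σ(xᵢ − x̄)⁴ = 158384.4444 ⇒ m₄ = 26397.40741
m₂² = 7783.16049
g_2 = m₄/m₂² − 3 = 3.39161 − 3 ≈ 0.3916

0.3916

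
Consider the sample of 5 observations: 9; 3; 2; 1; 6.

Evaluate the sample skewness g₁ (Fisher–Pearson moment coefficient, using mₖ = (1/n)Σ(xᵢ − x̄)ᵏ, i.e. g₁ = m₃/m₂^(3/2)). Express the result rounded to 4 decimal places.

x̄ = (9 + 3 + 2 + 1 + 6) / 5 = 4.2000
deviations (xᵢ − x̄): 4.8000, -1.2000, -2.2000, -3.2000, 1.8000
Σ(xᵢ − x̄)² = 42.8000 ⇒ m₂ = 42.8000/5 = 8.56000
Σ(xᵢ − x̄)³ = 71.2800 ⇒ m₃ = 71.2800/5 = 14.25600
m₂^(3/2) = 8.56000^(1.5) = 25.04440
g₁ = m₃ / m₂^(3/2) = 14.25600 / 25.04440 ≈ 0.5692

0.5692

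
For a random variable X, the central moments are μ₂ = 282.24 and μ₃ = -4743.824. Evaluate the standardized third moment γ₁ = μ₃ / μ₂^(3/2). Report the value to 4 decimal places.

-1.0005

σ = √μ₂ = √282.24 = 16.80000
σ³ = μ₂^(3/2) = 4741.63200
γ₁ = μ₃/σ³ = -4743.824 / 4741.63200 ≈ -1.0005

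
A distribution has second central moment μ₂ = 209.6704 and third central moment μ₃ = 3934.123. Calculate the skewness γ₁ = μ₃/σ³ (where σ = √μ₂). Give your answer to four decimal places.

σ = √μ₂ = √209.6704 = 14.48000
σ³ = μ₂^(3/2) = 3036.02739
γ₁ = μ₃/σ³ = 3934.123 / 3036.02739 ≈ 1.2958

1.2958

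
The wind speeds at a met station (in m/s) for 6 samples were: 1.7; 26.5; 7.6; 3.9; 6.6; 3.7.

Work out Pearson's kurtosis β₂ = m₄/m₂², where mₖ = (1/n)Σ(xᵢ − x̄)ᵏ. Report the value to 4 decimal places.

3.8234

x̄ = 8.3333
Σ(xᵢ − x̄)² = 418.6933 ⇒ m₂ = 69.78222
Σ(xᵢ − x̄)⁴ = 111710.9104 ⇒ m₄ = 18618.48507
m₂² = 4869.55854
β₂ = m₄/m₂² = 18618.48507 / 4869.55854 ≈ 3.8234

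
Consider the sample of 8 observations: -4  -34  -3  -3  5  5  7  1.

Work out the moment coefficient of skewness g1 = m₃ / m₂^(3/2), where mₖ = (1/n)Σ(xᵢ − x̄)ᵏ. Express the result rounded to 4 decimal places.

-1.8110

x̄ = (-4 - 34 - 3 - 3 + 5 + 5 + 7 + 1) / 8 = -3.2500
deviations (xᵢ − x̄): -0.7500, -30.7500, 0.2500, 0.2500, 8.2500, 8.2500, 10.2500, 4.2500
Σ(xᵢ − x̄)² = 1205.5000 ⇒ m₂ = 1205.5000/8 = 150.68750
Σ(xᵢ − x̄)³ = -26799.7500 ⇒ m₃ = -26799.7500/8 = -3349.96875
m₂^(3/2) = 150.68750^(1.5) = 1849.76195
g1 = m₃ / m₂^(3/2) = -3349.96875 / 1849.76195 ≈ -1.8110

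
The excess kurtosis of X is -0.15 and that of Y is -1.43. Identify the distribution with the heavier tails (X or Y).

Higher excess kurtosis ⇒ heavier tails relative to the normal distribution.
-0.15 vs -1.43: the larger is -0.15, so X has heavier tails.

X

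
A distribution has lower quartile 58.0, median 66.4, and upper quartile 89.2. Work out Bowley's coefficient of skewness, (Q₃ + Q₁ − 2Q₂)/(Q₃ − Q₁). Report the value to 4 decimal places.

0.4615

numerator: Q₃ + Q₁ − 2Q₂ = 89.2 + 58.0 − 2×66.4 = 14.4000
denominator: Q₃ − Q₁ = 89.2 − 58.0 = 31.2000
Bowley skewness = 14.4000 / 31.2000 ≈ 0.4615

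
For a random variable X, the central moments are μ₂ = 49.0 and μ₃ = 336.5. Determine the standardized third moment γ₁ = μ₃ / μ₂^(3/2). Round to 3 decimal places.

0.981

σ = √μ₂ = √49.0 = 7.00000
σ³ = μ₂^(3/2) = 343.00000
γ₁ = μ₃/σ³ = 336.5 / 343.00000 ≈ 0.981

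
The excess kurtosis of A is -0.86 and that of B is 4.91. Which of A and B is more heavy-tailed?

Higher excess kurtosis ⇒ heavier tails relative to the normal distribution.
-0.86 vs 4.91: the larger is 4.91, so B has heavier tails. (B is leptokurtic — heavier-than-normal tails; the other is platykurtic.)

B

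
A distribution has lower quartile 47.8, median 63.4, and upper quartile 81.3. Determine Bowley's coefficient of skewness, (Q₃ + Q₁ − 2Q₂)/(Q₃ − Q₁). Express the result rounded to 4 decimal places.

0.0687

numerator: Q₃ + Q₁ − 2Q₂ = 81.3 + 47.8 − 2×63.4 = 2.3000
denominator: Q₃ − Q₁ = 81.3 − 47.8 = 33.5000
Bowley skewness = 2.3000 / 33.5000 ≈ 0.0687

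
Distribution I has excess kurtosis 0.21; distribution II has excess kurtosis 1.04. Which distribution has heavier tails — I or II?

Higher excess kurtosis ⇒ heavier tails relative to the normal distribution.
0.21 vs 1.04: the larger is 1.04, so II has heavier tails.

II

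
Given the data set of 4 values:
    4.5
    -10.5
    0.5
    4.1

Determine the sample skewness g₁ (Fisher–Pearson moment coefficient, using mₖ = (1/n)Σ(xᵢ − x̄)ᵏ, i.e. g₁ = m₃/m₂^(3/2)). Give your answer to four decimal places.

-0.9451

x̄ = (4.5 - 10.5 + 0.5 + 4.1) / 4 = -0.3500
deviations (xᵢ − x̄): 4.8500, -10.1500, 0.8500, 4.4500
Σ(xᵢ − x̄)² = 147.0700 ⇒ m₂ = 147.0700/4 = 36.76750
Σ(xᵢ − x̄)³ = -842.8590 ⇒ m₃ = -842.8590/4 = -210.71475
m₂^(3/2) = 36.76750^(1.5) = 222.94419
g₁ = m₃ / m₂^(3/2) = -210.71475 / 222.94419 ≈ -0.9451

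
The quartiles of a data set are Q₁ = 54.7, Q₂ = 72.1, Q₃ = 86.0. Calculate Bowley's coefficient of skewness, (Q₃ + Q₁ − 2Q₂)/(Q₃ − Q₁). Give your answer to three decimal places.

-0.112

numerator: Q₃ + Q₁ − 2Q₂ = 86.0 + 54.7 − 2×72.1 = -3.5000
denominator: Q₃ − Q₁ = 86.0 − 54.7 = 31.3000
Bowley skewness = -3.5000 / 31.3000 ≈ -0.112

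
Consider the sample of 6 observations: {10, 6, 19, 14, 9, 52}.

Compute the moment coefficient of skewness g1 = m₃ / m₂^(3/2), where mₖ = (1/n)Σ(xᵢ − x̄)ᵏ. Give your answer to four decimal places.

x̄ = (10 + 6 + 19 + 14 + 9 + 52) / 6 = 18.3333
deviations (xᵢ − x̄): -8.3333, -12.3333, 0.6667, -4.3333, -9.3333, 33.6667
Σ(xᵢ − x̄)² = 1461.3333 ⇒ m₂ = 1461.3333/6 = 243.55556
Σ(xᵢ − x̄)³ = 34810.4444 ⇒ m₃ = 34810.4444/6 = 5801.74074
m₂^(3/2) = 243.55556^(1.5) = 3800.99292
g1 = m₃ / m₂^(3/2) = 5801.74074 / 3800.99292 ≈ 1.5264

1.5264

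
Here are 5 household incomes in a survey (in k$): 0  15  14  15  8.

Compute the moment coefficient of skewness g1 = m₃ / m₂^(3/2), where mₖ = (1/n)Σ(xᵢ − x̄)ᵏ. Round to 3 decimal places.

-0.912

x̄ = (0 + 15 + 14 + 15 + 8) / 5 = 10.4000
deviations (xᵢ − x̄): -10.4000, 4.6000, 3.6000, 4.6000, -2.4000
Σ(xᵢ − x̄)² = 169.2000 ⇒ m₂ = 169.2000/5 = 33.84000
Σ(xᵢ − x̄)³ = -897.3600 ⇒ m₃ = -897.3600/5 = -179.47200
m₂^(3/2) = 33.84000^(1.5) = 196.85458
g1 = m₃ / m₂^(3/2) = -179.47200 / 196.85458 ≈ -0.912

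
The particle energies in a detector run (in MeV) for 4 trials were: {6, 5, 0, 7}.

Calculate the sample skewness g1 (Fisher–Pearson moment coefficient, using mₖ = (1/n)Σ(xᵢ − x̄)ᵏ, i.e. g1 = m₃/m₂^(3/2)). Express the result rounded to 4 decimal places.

-0.9221

x̄ = (6 + 5 + 0 + 7) / 4 = 4.5000
deviations (xᵢ − x̄): 1.5000, 0.5000, -4.5000, 2.5000
Σ(xᵢ − x̄)² = 29.0000 ⇒ m₂ = 29.0000/4 = 7.25000
Σ(xᵢ − x̄)³ = -72.0000 ⇒ m₃ = -72.0000/4 = -18.00000
m₂^(3/2) = 7.25000^(1.5) = 19.52122
g1 = m₃ / m₂^(3/2) = -18.00000 / 19.52122 ≈ -0.9221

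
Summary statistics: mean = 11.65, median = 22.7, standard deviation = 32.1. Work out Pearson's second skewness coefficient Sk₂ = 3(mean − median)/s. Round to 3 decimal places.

-1.033

Sk₂ = 3(11.65 − 22.7) / 32.1 = 3 × -11.0500 / 32.1
    = -33.1500 / 32.1 ≈ -1.033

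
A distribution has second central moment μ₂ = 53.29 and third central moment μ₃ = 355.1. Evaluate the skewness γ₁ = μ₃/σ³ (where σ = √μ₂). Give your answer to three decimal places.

0.913

σ = √μ₂ = √53.29 = 7.30000
σ³ = μ₂^(3/2) = 389.01700
γ₁ = μ₃/σ³ = 355.1 / 389.01700 ≈ 0.913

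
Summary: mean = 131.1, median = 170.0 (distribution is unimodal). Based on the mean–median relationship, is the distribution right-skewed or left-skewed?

mean − median = 131.1 − 170.0 = -38.9
mean < median ⇒ the longer tail is on the left ⇒ left-skewed (negatively skewed).

left-skewed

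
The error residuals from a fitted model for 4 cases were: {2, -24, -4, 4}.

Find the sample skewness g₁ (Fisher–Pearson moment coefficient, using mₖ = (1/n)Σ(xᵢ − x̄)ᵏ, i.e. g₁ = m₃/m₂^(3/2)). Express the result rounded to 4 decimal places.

-0.9281

x̄ = (2 - 24 - 4 + 4) / 4 = -5.5000
deviations (xᵢ − x̄): 7.5000, -18.5000, 1.5000, 9.5000
Σ(xᵢ − x̄)² = 491.0000 ⇒ m₂ = 491.0000/4 = 122.75000
Σ(xᵢ − x̄)³ = -5049.0000 ⇒ m₃ = -5049.0000/4 = -1262.25000
m₂^(3/2) = 122.75000^(1.5) = 1359.97915
g₁ = m₃ / m₂^(3/2) = -1262.25000 / 1359.97915 ≈ -0.9281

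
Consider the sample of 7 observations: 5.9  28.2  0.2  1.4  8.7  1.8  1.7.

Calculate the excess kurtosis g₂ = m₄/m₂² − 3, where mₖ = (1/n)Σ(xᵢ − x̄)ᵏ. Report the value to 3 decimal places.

1.325

x̄ = 6.8429
Σ(xᵢ − x̄)² = 586.0971 ⇒ m₂ = 83.72816
Σ(xᵢ − x̄)⁴ = 212236.1460 ⇒ m₄ = 30319.44942
m₂² = 7010.40532
g₂ = m₄/m₂² − 3 = 4.32492 − 3 ≈ 1.325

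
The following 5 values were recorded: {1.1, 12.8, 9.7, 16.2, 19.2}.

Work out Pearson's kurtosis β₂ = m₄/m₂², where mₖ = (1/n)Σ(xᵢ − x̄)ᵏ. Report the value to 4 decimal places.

2.1918

x̄ = 11.8000
Σ(xᵢ − x̄)² = 194.0200 ⇒ m₂ = 38.80400
Σ(xᵢ − x̄)⁴ = 16501.8754 ⇒ m₄ = 3300.37508
m₂² = 1505.75042
β₂ = m₄/m₂² = 3300.37508 / 1505.75042 ≈ 2.1918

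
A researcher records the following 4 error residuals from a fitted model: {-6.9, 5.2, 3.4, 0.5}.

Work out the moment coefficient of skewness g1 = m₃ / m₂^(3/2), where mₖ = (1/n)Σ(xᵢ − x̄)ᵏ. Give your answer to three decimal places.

x̄ = (-6.9 + 5.2 + 3.4 + 0.5) / 4 = 0.5500
deviations (xᵢ − x̄): -7.4500, 4.6500, 2.8500, -0.0500
Σ(xᵢ − x̄)² = 85.2500 ⇒ m₂ = 85.2500/4 = 21.31250
Σ(xᵢ − x̄)³ = -289.8000 ⇒ m₃ = -289.8000/4 = -72.45000
m₂^(3/2) = 21.31250^(1.5) = 98.39014
g1 = m₃ / m₂^(3/2) = -72.45000 / 98.39014 ≈ -0.736

-0.736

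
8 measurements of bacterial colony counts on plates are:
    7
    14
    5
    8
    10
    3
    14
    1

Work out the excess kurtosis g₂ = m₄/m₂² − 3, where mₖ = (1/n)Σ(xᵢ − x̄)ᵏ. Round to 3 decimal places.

-1.201

x̄ = 7.7500
Σ(xᵢ − x̄)² = 159.5000 ⇒ m₂ = 19.93750
Σ(xᵢ − x̄)⁴ = 5719.9063 ⇒ m₄ = 714.98828
m₂² = 397.50391
g₂ = m₄/m₂² − 3 = 1.79869 − 3 ≈ -1.201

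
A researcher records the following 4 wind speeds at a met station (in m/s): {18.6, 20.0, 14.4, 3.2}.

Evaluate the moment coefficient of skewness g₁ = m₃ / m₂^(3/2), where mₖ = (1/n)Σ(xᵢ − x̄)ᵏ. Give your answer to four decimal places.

x̄ = (18.6 + 20.0 + 14.4 + 3.2) / 4 = 14.0500
deviations (xᵢ − x̄): 4.5500, 5.9500, 0.3500, -10.8500
Σ(xᵢ − x̄)² = 173.9500 ⇒ m₂ = 173.9500/4 = 43.48750
Σ(xᵢ − x̄)³ = -972.4050 ⇒ m₃ = -972.4050/4 = -243.10125
m₂^(3/2) = 43.48750^(1.5) = 286.77855
g₁ = m₃ / m₂^(3/2) = -243.10125 / 286.77855 ≈ -0.8477

-0.8477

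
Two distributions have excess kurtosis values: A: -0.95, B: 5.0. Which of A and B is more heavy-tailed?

B

Higher excess kurtosis ⇒ heavier tails relative to the normal distribution.
-0.95 vs 5.0: the larger is 5.0, so B has heavier tails. (B is leptokurtic — heavier-than-normal tails; the other is platykurtic.)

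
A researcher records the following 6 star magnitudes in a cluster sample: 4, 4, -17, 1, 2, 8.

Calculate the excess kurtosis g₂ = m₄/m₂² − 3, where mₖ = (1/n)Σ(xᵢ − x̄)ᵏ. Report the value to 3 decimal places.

x̄ = 0.3333
Σ(xᵢ − x̄)² = 389.3333 ⇒ m₂ = 64.88889
Σ(xᵢ − x̄)⁴ = 94091.1111 ⇒ m₄ = 15681.85185
m₂² = 4210.56790
g₂ = m₄/m₂² − 3 = 3.72440 − 3 ≈ 0.724

0.724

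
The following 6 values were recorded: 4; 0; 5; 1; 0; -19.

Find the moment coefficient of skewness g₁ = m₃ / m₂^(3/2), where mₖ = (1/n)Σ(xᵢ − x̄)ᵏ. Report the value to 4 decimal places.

-1.5601

x̄ = (4 + 0 + 5 + 1 + 0 - 19) / 6 = -1.5000
deviations (xᵢ − x̄): 5.5000, 1.5000, 6.5000, 2.5000, 1.5000, -17.5000
Σ(xᵢ − x̄)² = 389.5000 ⇒ m₂ = 389.5000/6 = 64.91667
Σ(xᵢ − x̄)³ = -4896.0000 ⇒ m₃ = -4896.0000/6 = -816.00000
m₂^(3/2) = 64.91667^(1.5) = 523.03929
g₁ = m₃ / m₂^(3/2) = -816.00000 / 523.03929 ≈ -1.5601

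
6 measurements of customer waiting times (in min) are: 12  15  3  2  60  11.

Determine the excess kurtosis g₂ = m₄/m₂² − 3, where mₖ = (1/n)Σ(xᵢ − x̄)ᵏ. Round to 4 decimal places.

x̄ = 17.1667
Σ(xᵢ − x̄)² = 2334.8333 ⇒ m₂ = 389.13889
Σ(xᵢ − x̄)⁴ = 3461475.4861 ⇒ m₄ = 576912.58102
m₂² = 151429.07485
g₂ = m₄/m₂² − 3 = 3.80979 − 3 ≈ 0.8098

0.8098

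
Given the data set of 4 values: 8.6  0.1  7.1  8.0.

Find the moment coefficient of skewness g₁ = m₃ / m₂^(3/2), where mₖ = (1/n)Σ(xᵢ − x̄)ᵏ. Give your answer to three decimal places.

x̄ = (8.6 + 0.1 + 7.1 + 8.0) / 4 = 5.9500
deviations (xᵢ − x̄): 2.6500, -5.8500, 1.1500, 2.0500
Σ(xᵢ − x̄)² = 46.7700 ⇒ m₂ = 46.7700/4 = 11.69250
Σ(xᵢ − x̄)³ = -171.4560 ⇒ m₃ = -171.4560/4 = -42.86400
m₂^(3/2) = 11.69250^(1.5) = 39.98168
g₁ = m₃ / m₂^(3/2) = -42.86400 / 39.98168 ≈ -1.072

-1.072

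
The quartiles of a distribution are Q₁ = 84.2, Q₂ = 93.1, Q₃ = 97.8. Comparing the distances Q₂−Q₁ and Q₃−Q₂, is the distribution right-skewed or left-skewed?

Q₂ − Q₁ = 8.9;  Q₃ − Q₂ = 4.7
Q₂ − Q₁ > Q₃ − Q₂ ⇒ the lower half is more spread out ⇒ left-skewed.

left-skewed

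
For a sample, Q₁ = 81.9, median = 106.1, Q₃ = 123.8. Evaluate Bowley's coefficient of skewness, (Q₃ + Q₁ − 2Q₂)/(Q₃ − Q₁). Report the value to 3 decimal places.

-0.155

numerator: Q₃ + Q₁ − 2Q₂ = 123.8 + 81.9 − 2×106.1 = -6.5000
denominator: Q₃ − Q₁ = 123.8 − 81.9 = 41.9000
Bowley skewness = -6.5000 / 41.9000 ≈ -0.155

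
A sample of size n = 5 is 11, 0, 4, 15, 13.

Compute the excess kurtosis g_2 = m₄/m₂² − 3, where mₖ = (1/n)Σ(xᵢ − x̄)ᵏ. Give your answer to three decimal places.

-1.460

x̄ = 8.6000
Σ(xᵢ − x̄)² = 161.2000 ⇒ m₂ = 32.24000
Σ(xᵢ − x̄)⁴ = 8003.5360 ⇒ m₄ = 1600.70720
m₂² = 1039.41760
g_2 = m₄/m₂² − 3 = 1.54000 − 3 ≈ -1.460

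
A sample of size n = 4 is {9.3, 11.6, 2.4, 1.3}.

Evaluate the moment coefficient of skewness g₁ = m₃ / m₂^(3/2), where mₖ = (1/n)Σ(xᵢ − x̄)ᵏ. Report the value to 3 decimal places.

0.078

x̄ = (9.3 + 11.6 + 2.4 + 1.3) / 4 = 6.1500
deviations (xᵢ − x̄): 3.1500, 5.4500, -3.7500, -4.8500
Σ(xᵢ − x̄)² = 77.2100 ⇒ m₂ = 77.2100/4 = 19.30250
Σ(xᵢ − x̄)³ = 26.3160 ⇒ m₃ = 26.3160/4 = 6.57900
m₂^(3/2) = 19.30250^(1.5) = 84.80478
g₁ = m₃ / m₂^(3/2) = 6.57900 / 84.80478 ≈ 0.078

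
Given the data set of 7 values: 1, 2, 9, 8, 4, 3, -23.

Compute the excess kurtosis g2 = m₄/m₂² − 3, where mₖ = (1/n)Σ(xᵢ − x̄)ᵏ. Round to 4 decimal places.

1.5061

x̄ = 0.5714
Σ(xᵢ − x̄)² = 701.7143 ⇒ m₂ = 100.24490
Σ(xᵢ − x̄)⁴ = 316974.1691 ⇒ m₄ = 45282.02416
m₂² = 10049.03957
g2 = m₄/m₂² − 3 = 4.50610 − 3 ≈ 1.5061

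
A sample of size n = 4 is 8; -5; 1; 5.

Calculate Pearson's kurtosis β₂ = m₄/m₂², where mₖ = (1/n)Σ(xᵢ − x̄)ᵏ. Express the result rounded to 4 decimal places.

1.7446

x̄ = 2.2500
Σ(xᵢ − x̄)² = 94.7500 ⇒ m₂ = 23.68750
Σ(xᵢ − x̄)⁴ = 3915.5781 ⇒ m₄ = 978.89453
m₂² = 561.09766
β₂ = m₄/m₂² = 978.89453 / 561.09766 ≈ 1.7446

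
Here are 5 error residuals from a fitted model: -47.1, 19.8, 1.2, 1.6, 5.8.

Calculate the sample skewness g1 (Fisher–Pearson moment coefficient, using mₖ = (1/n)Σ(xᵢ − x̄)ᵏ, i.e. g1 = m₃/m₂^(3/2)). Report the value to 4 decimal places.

-1.1502

x̄ = (-47.1 + 19.8 + 1.2 + 1.6 + 5.8) / 5 = -3.7400
deviations (xᵢ − x̄): -43.3600, 23.5400, 4.9400, 5.3400, 9.5400
Σ(xᵢ − x̄)² = 2578.1520 ⇒ m₂ = 2578.1520/5 = 515.63040
Σ(xᵢ − x̄)³ = -67335.3494 ⇒ m₃ = -67335.3494/5 = -13467.06989
m₂^(3/2) = 515.63040^(1.5) = 11708.67553
g1 = m₃ / m₂^(3/2) = -13467.06989 / 11708.67553 ≈ -1.1502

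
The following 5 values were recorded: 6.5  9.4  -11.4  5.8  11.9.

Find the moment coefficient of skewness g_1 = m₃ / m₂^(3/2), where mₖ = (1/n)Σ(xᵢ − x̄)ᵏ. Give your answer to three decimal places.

x̄ = (6.5 + 9.4 - 11.4 + 5.8 + 11.9) / 5 = 4.4400
deviations (xᵢ − x̄): 2.0600, 4.9600, -15.8400, 1.3600, 7.4600
Σ(xᵢ − x̄)² = 337.2520 ⇒ m₂ = 337.2520/5 = 67.45040
Σ(xᵢ − x̄)³ = -3425.9026 ⇒ m₃ = -3425.9026/5 = -685.18051
m₂^(3/2) = 67.45040^(1.5) = 553.95794
g_1 = m₃ / m₂^(3/2) = -685.18051 / 553.95794 ≈ -1.237

-1.237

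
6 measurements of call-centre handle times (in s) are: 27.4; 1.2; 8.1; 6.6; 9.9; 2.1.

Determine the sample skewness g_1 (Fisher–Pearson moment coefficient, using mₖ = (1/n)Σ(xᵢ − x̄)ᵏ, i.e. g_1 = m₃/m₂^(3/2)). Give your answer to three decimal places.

1.295

x̄ = (27.4 + 1.2 + 8.1 + 6.6 + 9.9 + 2.1) / 6 = 9.2167
deviations (xᵢ − x̄): 18.1833, -8.0167, -1.1167, -2.6167, 0.6833, -7.1167
Σ(xᵢ − x̄)² = 454.1083 ⇒ m₂ = 454.1083/6 = 75.68472
Σ(xᵢ − x̄)³ = 5117.3876 ⇒ m₃ = 5117.3876/6 = 852.89793
m₂^(3/2) = 75.68472^(1.5) = 658.43413
g_1 = m₃ / m₂^(3/2) = 852.89793 / 658.43413 ≈ 1.295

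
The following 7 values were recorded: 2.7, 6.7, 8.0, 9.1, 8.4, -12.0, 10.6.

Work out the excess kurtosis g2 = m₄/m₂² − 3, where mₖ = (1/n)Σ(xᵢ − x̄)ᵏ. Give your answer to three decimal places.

x̄ = 4.7857
Σ(xᵢ − x̄)² = 365.5886 ⇒ m₂ = 52.22694
Σ(xᵢ − x̄)⁴ = 81187.8377 ⇒ m₄ = 11598.26253
m₂² = 2727.65313
g2 = m₄/m₂² − 3 = 4.25210 − 3 ≈ 1.252

1.252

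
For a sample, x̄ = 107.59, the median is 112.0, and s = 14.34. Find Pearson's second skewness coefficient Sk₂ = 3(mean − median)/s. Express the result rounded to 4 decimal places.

-0.9226

Sk₂ = 3(107.59 − 112.0) / 14.34 = 3 × -4.4100 / 14.34
    = -13.2300 / 14.34 ≈ -0.9226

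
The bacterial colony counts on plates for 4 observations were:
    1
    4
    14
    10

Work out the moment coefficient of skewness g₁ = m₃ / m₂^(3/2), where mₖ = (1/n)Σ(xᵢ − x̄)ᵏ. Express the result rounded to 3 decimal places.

x̄ = (1 + 4 + 14 + 10) / 4 = 7.2500
deviations (xᵢ − x̄): -6.2500, -3.2500, 6.7500, 2.7500
Σ(xᵢ − x̄)² = 102.7500 ⇒ m₂ = 102.7500/4 = 25.68750
Σ(xᵢ − x̄)³ = 49.8750 ⇒ m₃ = 49.8750/4 = 12.46875
m₂^(3/2) = 25.68750^(1.5) = 130.19154
g₁ = m₃ / m₂^(3/2) = 12.46875 / 130.19154 ≈ 0.096

0.096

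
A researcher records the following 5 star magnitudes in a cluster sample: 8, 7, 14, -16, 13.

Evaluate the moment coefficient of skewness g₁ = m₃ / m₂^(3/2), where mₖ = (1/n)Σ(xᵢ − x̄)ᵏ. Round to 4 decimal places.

-1.2734

x̄ = (8 + 7 + 14 - 16 + 13) / 5 = 5.2000
deviations (xᵢ − x̄): 2.8000, 1.8000, 8.8000, -21.2000, 7.8000
Σ(xᵢ − x̄)² = 598.8000 ⇒ m₂ = 598.8000/5 = 119.76000
Σ(xᵢ − x̄)³ = -8344.3200 ⇒ m₃ = -8344.3200/5 = -1668.86400
m₂^(3/2) = 119.76000^(1.5) = 1310.59251
g₁ = m₃ / m₂^(3/2) = -1668.86400 / 1310.59251 ≈ -1.2734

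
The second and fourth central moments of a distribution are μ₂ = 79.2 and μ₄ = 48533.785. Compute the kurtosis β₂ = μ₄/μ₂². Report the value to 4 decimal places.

μ₂² = 79.2² = 6272.64000
μ₄/μ₂² = 48533.785 / 6272.64000 = 7.73738
β₂ ≈ 7.7374

7.7374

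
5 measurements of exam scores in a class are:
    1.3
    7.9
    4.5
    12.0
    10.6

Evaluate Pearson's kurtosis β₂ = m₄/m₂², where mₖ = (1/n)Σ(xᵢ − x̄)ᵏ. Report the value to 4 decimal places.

1.6365

x̄ = 7.2600
Σ(xᵢ − x̄)² = 77.1720 ⇒ m₂ = 15.43440
Σ(xᵢ − x̄)⁴ = 1949.2201 ⇒ m₄ = 389.84403
m₂² = 238.22070
β₂ = m₄/m₂² = 389.84403 / 238.22070 ≈ 1.6365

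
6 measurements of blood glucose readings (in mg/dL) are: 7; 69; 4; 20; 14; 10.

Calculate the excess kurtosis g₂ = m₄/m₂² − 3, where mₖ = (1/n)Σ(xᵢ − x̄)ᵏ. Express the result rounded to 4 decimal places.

0.8259

x̄ = 20.6667
Σ(xᵢ − x̄)² = 2959.3333 ⇒ m₂ = 493.22222
Σ(xᵢ − x̄)⁴ = 5584382.4444 ⇒ m₄ = 930730.40741
m₂² = 243268.16049
g₂ = m₄/m₂² − 3 = 3.82594 − 3 ≈ 0.8259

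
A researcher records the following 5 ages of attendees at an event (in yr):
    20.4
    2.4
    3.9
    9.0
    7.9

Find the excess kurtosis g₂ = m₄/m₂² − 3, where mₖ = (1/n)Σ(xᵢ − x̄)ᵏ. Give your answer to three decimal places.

x̄ = 8.7200
Σ(xᵢ − x̄)² = 200.3480 ⇒ m₂ = 40.06960
Σ(xᵢ − x̄)⁴ = 20746.6692 ⇒ m₄ = 4149.33384
m₂² = 1605.57284
g₂ = m₄/m₂² − 3 = 2.58433 − 3 ≈ -0.416

-0.416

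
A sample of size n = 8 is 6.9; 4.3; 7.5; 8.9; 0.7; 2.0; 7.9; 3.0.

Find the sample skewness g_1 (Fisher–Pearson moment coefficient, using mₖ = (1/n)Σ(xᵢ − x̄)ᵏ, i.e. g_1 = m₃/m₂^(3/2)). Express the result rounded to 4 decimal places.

x̄ = (6.9 + 4.3 + 7.5 + 8.9 + 0.7 + 2.0 + 7.9 + 3.0) / 8 = 5.1500
deviations (xᵢ − x̄): 1.7500, -0.8500, 2.3500, 3.7500, -4.4500, -3.1500, 2.7500, -2.1500
Σ(xᵢ − x̄)² = 65.2800 ⇒ m₂ = 65.2800/8 = 8.16000
Σ(xᵢ − x̄)³ = -38.0610 ⇒ m₃ = -38.0610/8 = -4.75763
m₂^(3/2) = 8.16000^(1.5) = 23.30962
g_1 = m₃ / m₂^(3/2) = -4.75763 / 23.30962 ≈ -0.2041

-0.2041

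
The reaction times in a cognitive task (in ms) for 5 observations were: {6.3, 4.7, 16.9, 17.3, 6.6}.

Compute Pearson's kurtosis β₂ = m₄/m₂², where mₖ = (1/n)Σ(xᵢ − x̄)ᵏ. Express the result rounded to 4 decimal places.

1.1969

x̄ = 10.3600
Σ(xᵢ − x̄)² = 153.5920 ⇒ m₂ = 30.71840
Σ(xᵢ − x̄)⁴ = 5647.0026 ⇒ m₄ = 1129.40052
m₂² = 943.62010
β₂ = m₄/m₂² = 1129.40052 / 943.62010 ≈ 1.1969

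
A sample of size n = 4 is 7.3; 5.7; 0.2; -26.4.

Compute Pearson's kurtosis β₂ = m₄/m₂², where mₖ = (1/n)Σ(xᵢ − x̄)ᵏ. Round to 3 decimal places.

x̄ = -3.3000
Σ(xᵢ − x̄)² = 739.2200 ⇒ m₂ = 184.80500
Σ(xᵢ − x̄)⁴ = 304075.4642 ⇒ m₄ = 76018.86605
m₂² = 34152.88802
β₂ = m₄/m₂² = 76018.86605 / 34152.88802 ≈ 2.226

2.226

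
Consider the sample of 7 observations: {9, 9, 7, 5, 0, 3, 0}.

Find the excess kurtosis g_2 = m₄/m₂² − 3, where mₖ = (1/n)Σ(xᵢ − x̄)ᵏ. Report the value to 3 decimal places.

-1.513

x̄ = 4.7143
Σ(xᵢ − x̄)² = 89.4286 ⇒ m₂ = 12.77551
Σ(xᵢ − x̄)⁴ = 1698.5131 ⇒ m₄ = 242.64473
m₂² = 163.21366
g_2 = m₄/m₂² − 3 = 1.48667 − 3 ≈ -1.513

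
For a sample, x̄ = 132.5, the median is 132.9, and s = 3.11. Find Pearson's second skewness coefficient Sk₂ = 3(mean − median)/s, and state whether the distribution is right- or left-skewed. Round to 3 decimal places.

-0.386, left-skewed

Sk₂ = 3(132.5 − 132.9) / 3.11 = 3 × -0.4000 / 3.11
    = -1.2000 / 3.11 ≈ -0.386
Sk₂ < 0 ⇒ mean < median ⇒ left-skewed (negative skew).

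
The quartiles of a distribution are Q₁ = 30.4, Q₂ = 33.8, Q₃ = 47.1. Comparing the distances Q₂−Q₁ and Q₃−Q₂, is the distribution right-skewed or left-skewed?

right-skewed

Q₂ − Q₁ = 3.4;  Q₃ − Q₂ = 13.3
Q₃ − Q₂ > Q₂ − Q₁ ⇒ the upper half is more spread out ⇒ right-skewed.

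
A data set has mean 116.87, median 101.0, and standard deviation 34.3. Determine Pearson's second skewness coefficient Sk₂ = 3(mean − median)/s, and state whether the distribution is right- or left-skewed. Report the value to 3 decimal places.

1.388, right-skewed

Sk₂ = 3(116.87 − 101.0) / 34.3 = 3 × 15.8700 / 34.3
    = 47.6100 / 34.3 ≈ 1.388
Sk₂ > 0 ⇒ mean > median ⇒ right-skewed (positive skew).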